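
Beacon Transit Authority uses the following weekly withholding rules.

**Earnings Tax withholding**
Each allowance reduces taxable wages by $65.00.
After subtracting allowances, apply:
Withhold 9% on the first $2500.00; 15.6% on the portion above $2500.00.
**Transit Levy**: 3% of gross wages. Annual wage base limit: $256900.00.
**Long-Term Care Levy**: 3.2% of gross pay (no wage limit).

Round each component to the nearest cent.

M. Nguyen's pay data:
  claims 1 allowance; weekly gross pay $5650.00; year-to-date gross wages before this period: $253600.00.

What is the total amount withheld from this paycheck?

$986.06

Earnings Tax: taxable = $5650.00 − 1×$65.00 = $5585.00
  $225.00 + 15.6% × ($5585.00 − $2500.00) = $225.00 + 15.6% × $3085.00 = $706.26
Transit Levy: cap $256900.00 − YTD $253600.00 = $3300.00 subject; 3% × $3300.00 = $99.00
Long-Term Care Levy: 3.2% × $5650.00 = $180.80
Total: $706.26 + $99.00 + $180.80 = $986.06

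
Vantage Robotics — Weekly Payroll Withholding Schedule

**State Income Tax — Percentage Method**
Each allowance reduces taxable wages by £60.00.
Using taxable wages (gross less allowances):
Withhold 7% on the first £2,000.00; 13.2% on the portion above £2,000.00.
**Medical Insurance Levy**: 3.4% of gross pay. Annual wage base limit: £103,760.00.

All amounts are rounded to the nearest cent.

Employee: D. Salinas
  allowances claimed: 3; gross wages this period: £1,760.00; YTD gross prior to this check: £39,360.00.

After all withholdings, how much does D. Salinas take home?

£1,589.56

State Income Tax: taxable = £1,760.00 − 3×£60.00 = £1,580.00
  7% × £1,580.00 = £110.60
Medical Insurance Levy: 3.4% × £1,760.00 = £59.84
Total withheld: £110.60 + £59.84 = £170.44
Net pay: £1,760.00 − £170.44 = £1,589.56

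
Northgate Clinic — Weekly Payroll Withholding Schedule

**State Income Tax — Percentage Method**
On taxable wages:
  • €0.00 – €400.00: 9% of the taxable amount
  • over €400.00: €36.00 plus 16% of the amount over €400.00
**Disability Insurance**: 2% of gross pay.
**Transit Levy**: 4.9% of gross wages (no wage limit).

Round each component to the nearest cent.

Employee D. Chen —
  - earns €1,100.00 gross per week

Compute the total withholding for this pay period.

€223.90

State Income Tax: taxable = €1,100.00
  €36.00 + 16% × (€1,100.00 − €400.00) = €36.00 + 16% × €700.00 = €148.00
Disability Insurance: 2% × €1,100.00 = €22.00
Transit Levy: 4.9% × €1,100.00 = €53.90
Total: €148.00 + €22.00 + €53.90 = €223.90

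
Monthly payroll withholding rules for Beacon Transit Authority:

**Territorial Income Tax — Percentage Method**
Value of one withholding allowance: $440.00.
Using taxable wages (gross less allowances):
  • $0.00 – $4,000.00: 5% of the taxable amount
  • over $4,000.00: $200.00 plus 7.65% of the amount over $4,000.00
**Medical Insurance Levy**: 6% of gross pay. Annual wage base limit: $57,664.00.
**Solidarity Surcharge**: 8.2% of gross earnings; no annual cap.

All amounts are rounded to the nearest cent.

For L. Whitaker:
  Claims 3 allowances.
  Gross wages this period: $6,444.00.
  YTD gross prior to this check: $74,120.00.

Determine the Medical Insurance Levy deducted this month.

$0.00

Medical Insurance Levy: YTD $74,120.00 ≥ cap $57,664.00 → $0.00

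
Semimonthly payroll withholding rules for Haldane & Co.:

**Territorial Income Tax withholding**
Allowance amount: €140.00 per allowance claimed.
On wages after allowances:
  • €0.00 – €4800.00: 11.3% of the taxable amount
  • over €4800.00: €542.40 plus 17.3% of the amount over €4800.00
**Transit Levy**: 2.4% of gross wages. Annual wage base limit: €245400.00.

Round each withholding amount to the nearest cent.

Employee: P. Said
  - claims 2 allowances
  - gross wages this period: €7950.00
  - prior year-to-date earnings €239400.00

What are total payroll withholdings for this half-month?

€1182.91

Territorial Income Tax: taxable = €7950.00 − 2×€140.00 = €7670.00
  €542.40 + 17.3% × (€7670.00 − €4800.00) = €542.40 + 17.3% × €2870.00 = €1038.91
Transit Levy: cap €245400.00 − YTD €239400.00 = €6000.00 subject; 2.4% × €6000.00 = €144.00
Total: €1038.91 + €144.00 = €1182.91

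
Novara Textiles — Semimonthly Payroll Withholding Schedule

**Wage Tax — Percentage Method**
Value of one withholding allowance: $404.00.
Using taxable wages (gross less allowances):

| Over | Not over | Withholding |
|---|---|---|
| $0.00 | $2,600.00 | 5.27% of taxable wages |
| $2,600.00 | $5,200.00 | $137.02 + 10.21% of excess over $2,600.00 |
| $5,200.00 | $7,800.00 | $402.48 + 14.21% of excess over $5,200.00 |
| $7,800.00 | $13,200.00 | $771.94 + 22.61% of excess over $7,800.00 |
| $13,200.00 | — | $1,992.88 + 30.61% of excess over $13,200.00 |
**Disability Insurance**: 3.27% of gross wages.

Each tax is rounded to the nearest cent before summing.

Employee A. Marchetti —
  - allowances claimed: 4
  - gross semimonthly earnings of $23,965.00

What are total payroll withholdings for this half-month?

Wage Tax: taxable = $23,965.00 − 4×$404.00 = $22,349.00
  $1,992.88 + 30.61% × ($22,349.00 − $13,200.00) = $1,992.88 + 30.61% × $9,149.00 = $4,793.39
Disability Insurance: 3.27% × $23,965.00 = $783.66
Total: $4,793.39 + $783.66 = $5,577.05

$5,577.05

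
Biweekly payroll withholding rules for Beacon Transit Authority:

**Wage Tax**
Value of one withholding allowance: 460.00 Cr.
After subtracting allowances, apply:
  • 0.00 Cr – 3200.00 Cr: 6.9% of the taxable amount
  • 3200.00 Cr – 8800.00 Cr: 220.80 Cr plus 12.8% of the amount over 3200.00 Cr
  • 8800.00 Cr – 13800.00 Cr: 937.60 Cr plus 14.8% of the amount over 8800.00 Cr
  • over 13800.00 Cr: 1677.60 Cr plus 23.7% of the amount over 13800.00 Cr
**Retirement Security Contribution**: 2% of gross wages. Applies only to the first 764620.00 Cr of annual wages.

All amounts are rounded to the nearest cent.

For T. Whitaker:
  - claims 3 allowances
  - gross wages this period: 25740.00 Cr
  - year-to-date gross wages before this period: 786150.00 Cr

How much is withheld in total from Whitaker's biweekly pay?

Wage Tax: taxable = 25740.00 Cr − 3×460.00 Cr = 24360.00 Cr
  1677.60 Cr + 23.7% × (24360.00 Cr − 13800.00 Cr) = 1677.60 Cr + 23.7% × 10560.00 Cr = 4180.32 Cr
Retirement Security Contribution: YTD 786150.00 Cr ≥ cap 764620.00 Cr → 0.00 Cr
Total: 4180.32 Cr + 0.00 Cr = 4180.32 Cr

4180.32 Cr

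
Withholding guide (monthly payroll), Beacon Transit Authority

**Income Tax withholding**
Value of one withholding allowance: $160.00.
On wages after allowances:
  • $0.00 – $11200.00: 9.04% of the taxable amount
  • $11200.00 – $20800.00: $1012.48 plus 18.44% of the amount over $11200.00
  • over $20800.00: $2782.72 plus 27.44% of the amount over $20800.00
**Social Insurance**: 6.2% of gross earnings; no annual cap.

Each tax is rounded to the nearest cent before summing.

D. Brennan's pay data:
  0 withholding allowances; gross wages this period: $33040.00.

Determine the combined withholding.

$8189.86

Income Tax: taxable = $33040.00
  $2782.72 + 27.44% × ($33040.00 − $20800.00) = $2782.72 + 27.44% × $12240.00 = $6141.38
Social Insurance: 6.2% × $33040.00 = $2048.48
Total: $6141.38 + $2048.48 = $8189.86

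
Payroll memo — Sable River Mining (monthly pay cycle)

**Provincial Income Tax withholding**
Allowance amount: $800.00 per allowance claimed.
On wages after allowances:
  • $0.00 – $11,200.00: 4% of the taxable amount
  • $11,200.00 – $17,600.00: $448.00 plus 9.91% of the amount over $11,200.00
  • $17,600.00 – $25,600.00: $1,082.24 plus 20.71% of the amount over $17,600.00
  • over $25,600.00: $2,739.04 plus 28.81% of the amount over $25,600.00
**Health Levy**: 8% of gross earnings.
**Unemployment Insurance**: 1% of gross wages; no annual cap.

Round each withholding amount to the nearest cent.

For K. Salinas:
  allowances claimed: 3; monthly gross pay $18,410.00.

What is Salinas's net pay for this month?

Provincial Income Tax: taxable = $18,410.00 − 3×$800.00 = $16,010.00
  $448.00 + 9.91% × ($16,010.00 − $11,200.00) = $448.00 + 9.91% × $4,810.00 = $924.67
Health Levy: 8% × $18,410.00 = $1,472.80
Unemployment Insurance: 1% × $18,410.00 = $184.10
Total withheld: $924.67 + $1,472.80 + $184.10 = $2,581.57
Net pay: $18,410.00 − $2,581.57 = $15,828.43

$15,828.43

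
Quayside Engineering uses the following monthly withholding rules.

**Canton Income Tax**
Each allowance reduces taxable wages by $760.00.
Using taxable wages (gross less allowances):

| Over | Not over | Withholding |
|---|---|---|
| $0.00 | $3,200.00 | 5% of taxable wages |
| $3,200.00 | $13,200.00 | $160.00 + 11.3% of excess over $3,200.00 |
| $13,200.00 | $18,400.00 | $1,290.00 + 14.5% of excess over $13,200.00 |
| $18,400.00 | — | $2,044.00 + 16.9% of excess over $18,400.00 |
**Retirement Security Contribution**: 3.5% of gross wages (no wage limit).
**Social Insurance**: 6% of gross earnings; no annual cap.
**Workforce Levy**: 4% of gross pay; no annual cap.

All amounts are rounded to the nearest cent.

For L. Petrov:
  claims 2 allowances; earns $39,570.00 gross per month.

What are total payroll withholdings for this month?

Canton Income Tax: taxable = $39,570.00 − 2×$760.00 = $38,050.00
  $2,044.00 + 16.9% × ($38,050.00 − $18,400.00) = $2,044.00 + 16.9% × $19,650.00 = $5,364.85
Retirement Security Contribution: 3.5% × $39,570.00 = $1,384.95
Social Insurance: 6% × $39,570.00 = $2,374.20
Workforce Levy: 4% × $39,570.00 = $1,582.80
Total: $5,364.85 + $1,384.95 + $2,374.20 + $1,582.80 = $10,706.80

$10,706.80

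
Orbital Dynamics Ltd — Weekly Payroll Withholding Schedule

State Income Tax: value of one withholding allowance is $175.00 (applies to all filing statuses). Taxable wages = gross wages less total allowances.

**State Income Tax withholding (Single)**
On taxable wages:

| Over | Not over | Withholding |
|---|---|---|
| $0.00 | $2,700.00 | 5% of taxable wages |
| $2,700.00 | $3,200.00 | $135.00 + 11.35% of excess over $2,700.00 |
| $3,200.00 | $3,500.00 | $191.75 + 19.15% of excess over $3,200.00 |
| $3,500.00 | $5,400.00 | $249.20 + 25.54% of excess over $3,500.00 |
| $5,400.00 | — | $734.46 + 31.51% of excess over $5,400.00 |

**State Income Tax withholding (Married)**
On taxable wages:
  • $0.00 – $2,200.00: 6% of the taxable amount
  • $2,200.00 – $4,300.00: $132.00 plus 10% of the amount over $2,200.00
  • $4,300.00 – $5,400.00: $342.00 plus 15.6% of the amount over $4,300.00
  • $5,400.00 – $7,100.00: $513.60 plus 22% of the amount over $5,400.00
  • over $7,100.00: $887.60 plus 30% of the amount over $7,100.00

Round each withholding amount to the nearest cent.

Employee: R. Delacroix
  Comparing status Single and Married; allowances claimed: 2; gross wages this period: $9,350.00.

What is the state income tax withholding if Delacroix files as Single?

$1,868.82

State Income Tax (Single): taxable = $9,350.00 − 2×$175.00 = $9,000.00
  $734.46 + 31.51% × ($9,000.00 − $5,400.00) = $734.46 + 31.51% × $3,600.00 = $1,868.82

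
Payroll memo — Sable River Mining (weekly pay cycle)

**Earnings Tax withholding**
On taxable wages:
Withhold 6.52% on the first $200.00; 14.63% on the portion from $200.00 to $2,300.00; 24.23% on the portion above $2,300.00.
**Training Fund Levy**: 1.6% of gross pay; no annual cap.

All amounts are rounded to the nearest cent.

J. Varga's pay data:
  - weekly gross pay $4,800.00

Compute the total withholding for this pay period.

$1,002.82

Earnings Tax: taxable = $4,800.00
  $320.27 + 24.23% × ($4,800.00 − $2,300.00) = $320.27 + 24.23% × $2,500.00 = $926.02
Training Fund Levy: 1.6% × $4,800.00 = $76.80
Total: $926.02 + $76.80 = $1,002.82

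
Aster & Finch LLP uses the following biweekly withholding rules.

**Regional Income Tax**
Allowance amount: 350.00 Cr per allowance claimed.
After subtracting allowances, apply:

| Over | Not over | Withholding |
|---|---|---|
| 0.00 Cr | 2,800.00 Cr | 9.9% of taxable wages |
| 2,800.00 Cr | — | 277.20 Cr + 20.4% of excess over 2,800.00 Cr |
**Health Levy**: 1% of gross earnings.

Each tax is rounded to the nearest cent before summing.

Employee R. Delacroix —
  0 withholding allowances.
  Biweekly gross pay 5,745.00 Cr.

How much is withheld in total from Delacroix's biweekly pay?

935.43 Cr

Regional Income Tax: taxable = 5,745.00 Cr
  277.20 Cr + 20.4% × (5,745.00 Cr − 2,800.00 Cr) = 277.20 Cr + 20.4% × 2,945.00 Cr = 877.98 Cr
Health Levy: 1% × 5,745.00 Cr = 57.45 Cr
Total: 877.98 Cr + 57.45 Cr = 935.43 Cr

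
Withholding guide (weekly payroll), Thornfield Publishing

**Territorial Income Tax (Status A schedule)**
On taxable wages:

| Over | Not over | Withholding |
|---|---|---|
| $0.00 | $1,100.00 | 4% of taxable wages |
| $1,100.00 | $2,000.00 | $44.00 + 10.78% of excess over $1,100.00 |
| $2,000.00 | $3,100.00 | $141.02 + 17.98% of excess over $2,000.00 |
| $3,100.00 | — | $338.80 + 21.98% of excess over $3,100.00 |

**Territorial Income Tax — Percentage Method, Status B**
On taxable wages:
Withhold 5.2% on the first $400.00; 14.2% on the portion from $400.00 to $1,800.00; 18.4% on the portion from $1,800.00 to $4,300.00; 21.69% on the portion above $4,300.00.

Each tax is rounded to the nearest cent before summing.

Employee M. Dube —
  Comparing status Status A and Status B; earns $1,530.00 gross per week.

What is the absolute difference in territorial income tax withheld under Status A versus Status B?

$90.91

Territorial Income Tax (Status A): taxable = $1,530.00
  $44.00 + 10.78% × ($1,530.00 − $1,100.00) = $44.00 + 10.78% × $430.00 = $90.35
Territorial Income Tax (Status B): taxable = $1,530.00
  $20.80 + 14.2% × ($1,530.00 − $400.00) = $20.80 + 14.2% × $1,130.00 = $181.26
Difference: |$90.35 − $181.26| = $90.91 (higher under Status B)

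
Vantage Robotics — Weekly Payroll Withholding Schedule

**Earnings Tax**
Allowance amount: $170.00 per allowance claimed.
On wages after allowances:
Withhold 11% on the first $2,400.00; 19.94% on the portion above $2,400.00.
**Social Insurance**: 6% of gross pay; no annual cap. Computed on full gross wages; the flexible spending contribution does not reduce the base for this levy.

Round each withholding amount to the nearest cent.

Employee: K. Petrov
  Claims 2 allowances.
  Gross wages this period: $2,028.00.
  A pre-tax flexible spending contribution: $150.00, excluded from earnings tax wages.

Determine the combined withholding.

$290.86

Earnings Tax: taxable = $2,028.00 − $150.00 − 2×$170.00 = $1,538.00
  11% × $1,538.00 = $169.18
Social Insurance: 6% × $2,028.00 = $121.68
Total: $169.18 + $121.68 = $290.86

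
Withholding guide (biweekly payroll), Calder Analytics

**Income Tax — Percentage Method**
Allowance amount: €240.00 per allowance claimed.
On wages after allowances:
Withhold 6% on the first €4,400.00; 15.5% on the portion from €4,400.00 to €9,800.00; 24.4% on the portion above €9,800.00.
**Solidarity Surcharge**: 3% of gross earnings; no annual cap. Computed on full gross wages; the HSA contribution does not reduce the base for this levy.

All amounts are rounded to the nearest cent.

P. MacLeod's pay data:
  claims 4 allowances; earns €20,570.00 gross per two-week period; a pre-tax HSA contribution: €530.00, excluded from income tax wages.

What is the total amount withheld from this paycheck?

€3,982.42

Income Tax: taxable = €20,570.00 − €530.00 − 4×€240.00 = €19,080.00
  €1,101.00 + 24.4% × (€19,080.00 − €9,800.00) = €1,101.00 + 24.4% × €9,280.00 = €3,365.32
Solidarity Surcharge: 3% × €20,570.00 = €617.10
Total: €3,365.32 + €617.10 = €3,982.42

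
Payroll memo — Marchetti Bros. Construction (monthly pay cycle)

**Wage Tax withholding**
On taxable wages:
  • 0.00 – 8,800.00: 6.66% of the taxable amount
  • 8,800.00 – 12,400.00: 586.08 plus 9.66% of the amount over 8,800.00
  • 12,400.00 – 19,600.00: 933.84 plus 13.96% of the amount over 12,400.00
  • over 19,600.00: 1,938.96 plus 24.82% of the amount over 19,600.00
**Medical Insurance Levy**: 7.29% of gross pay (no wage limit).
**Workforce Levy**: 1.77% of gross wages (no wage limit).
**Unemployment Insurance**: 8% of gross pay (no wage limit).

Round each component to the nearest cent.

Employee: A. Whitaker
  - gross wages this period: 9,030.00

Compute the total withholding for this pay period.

Wage Tax: taxable = 9,030.00
  586.08 + 9.66% × (9,030.00 − 8,800.00) = 586.08 + 9.66% × 230.00 = 608.30
Medical Insurance Levy: 7.29% × 9,030.00 = 658.29
Workforce Levy: 1.77% × 9,030.00 = 159.83
Unemployment Insurance: 8% × 9,030.00 = 722.40
Total: 608.30 + 658.29 + 159.83 + 722.40 = 2,148.82

2,148.82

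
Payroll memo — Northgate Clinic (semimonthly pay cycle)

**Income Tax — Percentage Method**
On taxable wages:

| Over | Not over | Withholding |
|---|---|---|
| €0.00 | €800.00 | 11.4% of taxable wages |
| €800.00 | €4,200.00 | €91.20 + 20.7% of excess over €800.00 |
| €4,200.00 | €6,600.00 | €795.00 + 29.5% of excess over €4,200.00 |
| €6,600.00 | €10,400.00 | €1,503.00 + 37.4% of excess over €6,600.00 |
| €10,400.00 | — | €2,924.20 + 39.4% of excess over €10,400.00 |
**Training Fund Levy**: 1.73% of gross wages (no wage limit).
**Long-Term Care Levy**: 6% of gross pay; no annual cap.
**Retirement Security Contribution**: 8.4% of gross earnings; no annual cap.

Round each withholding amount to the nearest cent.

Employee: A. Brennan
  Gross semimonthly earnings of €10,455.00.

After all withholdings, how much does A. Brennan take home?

€5,822.74

Income Tax: taxable = €10,455.00
  €2,924.20 + 39.4% × (€10,455.00 − €10,400.00) = €2,924.20 + 39.4% × €55.00 = €2,945.87
Training Fund Levy: 1.73% × €10,455.00 = €180.87
Long-Term Care Levy: 6% × €10,455.00 = €627.30
Retirement Security Contribution: 8.4% × €10,455.00 = €878.22
Total withheld: €2,945.87 + €180.87 + €627.30 + €878.22 = €4,632.26
Net pay: €10,455.00 − €4,632.26 = €5,822.74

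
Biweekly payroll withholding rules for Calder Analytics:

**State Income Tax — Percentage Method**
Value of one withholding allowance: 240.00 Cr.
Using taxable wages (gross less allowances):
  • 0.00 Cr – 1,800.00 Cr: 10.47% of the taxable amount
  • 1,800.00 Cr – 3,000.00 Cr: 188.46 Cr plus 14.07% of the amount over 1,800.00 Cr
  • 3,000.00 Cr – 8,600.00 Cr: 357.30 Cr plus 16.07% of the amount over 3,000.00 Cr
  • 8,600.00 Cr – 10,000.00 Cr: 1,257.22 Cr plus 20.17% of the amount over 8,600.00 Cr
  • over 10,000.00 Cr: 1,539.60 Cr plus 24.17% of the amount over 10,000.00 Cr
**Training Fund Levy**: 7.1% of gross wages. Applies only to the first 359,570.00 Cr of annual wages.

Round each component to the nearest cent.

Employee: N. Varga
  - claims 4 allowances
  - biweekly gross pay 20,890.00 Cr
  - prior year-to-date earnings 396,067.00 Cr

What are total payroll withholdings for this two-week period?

State Income Tax: taxable = 20,890.00 Cr − 4×240.00 Cr = 19,930.00 Cr
  1,539.60 Cr + 24.17% × (19,930.00 Cr − 10,000.00 Cr) = 1,539.60 Cr + 24.17% × 9,930.00 Cr = 3,939.68 Cr
Training Fund Levy: YTD 396,067.00 Cr ≥ cap 359,570.00 Cr → 0.00 Cr
Total: 3,939.68 Cr + 0.00 Cr = 3,939.68 Cr

3,939.68 Cr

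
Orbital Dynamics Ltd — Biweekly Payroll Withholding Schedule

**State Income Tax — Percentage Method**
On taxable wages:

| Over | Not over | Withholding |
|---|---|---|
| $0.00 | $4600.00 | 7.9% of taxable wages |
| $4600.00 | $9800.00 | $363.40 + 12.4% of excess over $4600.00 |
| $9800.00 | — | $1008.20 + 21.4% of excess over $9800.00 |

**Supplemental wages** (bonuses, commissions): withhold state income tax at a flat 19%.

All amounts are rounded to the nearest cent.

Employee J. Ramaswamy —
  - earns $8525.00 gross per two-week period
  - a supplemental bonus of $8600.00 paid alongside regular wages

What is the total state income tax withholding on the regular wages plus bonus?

State Income Tax: taxable = $8525.00
  $363.40 + 12.4% × ($8525.00 − $4600.00) = $363.40 + 12.4% × $3925.00 = $850.10
Supplemental (19% flat on bonus): 19% × $8600.00 = $1634.00
Total state income tax: $850.10 + $1634.00 = $2484.10

$2484.10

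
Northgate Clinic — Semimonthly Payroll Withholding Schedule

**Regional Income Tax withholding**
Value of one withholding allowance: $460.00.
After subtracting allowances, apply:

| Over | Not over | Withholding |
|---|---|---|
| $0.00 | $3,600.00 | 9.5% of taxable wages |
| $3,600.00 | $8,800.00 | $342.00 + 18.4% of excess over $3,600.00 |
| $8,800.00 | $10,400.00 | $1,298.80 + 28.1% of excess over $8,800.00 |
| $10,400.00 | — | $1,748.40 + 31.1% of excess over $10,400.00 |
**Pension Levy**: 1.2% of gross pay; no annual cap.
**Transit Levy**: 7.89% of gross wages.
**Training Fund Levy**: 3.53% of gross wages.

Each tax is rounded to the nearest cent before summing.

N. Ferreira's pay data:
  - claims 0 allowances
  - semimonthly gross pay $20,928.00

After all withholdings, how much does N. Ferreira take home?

Regional Income Tax: taxable = $20,928.00
  $1,748.40 + 31.1% × ($20,928.00 − $10,400.00) = $1,748.40 + 31.1% × $10,528.00 = $5,022.61
Pension Levy: 1.2% × $20,928.00 = $251.14
Transit Levy: 7.89% × $20,928.00 = $1,651.22
Training Fund Levy: 3.53% × $20,928.00 = $738.76
Total withheld: $5,022.61 + $251.14 + $1,651.22 + $738.76 = $7,663.73
Net pay: $20,928.00 − $7,663.73 = $13,264.27

$13,264.27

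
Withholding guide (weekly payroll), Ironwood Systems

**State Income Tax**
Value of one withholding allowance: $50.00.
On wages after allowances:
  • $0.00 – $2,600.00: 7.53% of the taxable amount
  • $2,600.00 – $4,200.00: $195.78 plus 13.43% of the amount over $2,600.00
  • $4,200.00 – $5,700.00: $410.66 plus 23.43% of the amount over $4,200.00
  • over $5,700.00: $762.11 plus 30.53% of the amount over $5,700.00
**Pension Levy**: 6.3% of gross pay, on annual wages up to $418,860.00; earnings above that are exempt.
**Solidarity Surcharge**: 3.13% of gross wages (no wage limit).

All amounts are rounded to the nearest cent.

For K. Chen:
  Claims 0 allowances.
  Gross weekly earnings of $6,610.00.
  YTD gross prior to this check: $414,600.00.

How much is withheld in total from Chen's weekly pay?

State Income Tax: taxable = $6,610.00
  $762.11 + 30.53% × ($6,610.00 − $5,700.00) = $762.11 + 30.53% × $910.00 = $1,039.93
Pension Levy: cap $418,860.00 − YTD $414,600.00 = $4,260.00 subject; 6.3% × $4,260.00 = $268.38
Solidarity Surcharge: 3.13% × $6,610.00 = $206.89
Total: $1,039.93 + $268.38 + $206.89 = $1,515.20

$1,515.20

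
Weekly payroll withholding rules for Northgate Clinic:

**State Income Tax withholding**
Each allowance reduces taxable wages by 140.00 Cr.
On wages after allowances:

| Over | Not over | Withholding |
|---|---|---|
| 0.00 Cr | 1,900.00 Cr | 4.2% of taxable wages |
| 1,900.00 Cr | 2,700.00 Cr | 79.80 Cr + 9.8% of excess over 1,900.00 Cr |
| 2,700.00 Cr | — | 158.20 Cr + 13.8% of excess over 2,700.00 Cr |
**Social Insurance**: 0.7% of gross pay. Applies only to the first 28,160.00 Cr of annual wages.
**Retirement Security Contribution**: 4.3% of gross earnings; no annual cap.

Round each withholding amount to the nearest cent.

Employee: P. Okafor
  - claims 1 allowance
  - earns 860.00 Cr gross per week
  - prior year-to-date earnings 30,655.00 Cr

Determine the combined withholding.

67.22 Cr

State Income Tax: taxable = 860.00 Cr − 1×140.00 Cr = 720.00 Cr
  4.2% × 720.00 Cr = 30.24 Cr
Social Insurance: YTD 30,655.00 Cr ≥ cap 28,160.00 Cr → 0.00 Cr
Retirement Security Contribution: 4.3% × 860.00 Cr = 36.98 Cr
Total: 30.24 Cr + 0.00 Cr + 36.98 Cr = 67.22 Cr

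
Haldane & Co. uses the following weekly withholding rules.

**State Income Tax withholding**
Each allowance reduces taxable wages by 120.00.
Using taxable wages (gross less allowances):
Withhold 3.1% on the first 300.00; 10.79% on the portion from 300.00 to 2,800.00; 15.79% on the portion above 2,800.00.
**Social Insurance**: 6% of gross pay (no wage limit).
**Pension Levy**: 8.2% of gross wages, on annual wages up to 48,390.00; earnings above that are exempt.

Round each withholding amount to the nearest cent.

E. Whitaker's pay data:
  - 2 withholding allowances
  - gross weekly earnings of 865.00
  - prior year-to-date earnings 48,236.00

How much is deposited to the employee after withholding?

State Income Tax: taxable = 865.00 − 2×120.00 = 625.00
  9.30 + 10.79% × (625.00 − 300.00) = 9.30 + 10.79% × 325.00 = 44.37
Social Insurance: 6% × 865.00 = 51.90
Pension Levy: cap 48,390.00 − YTD 48,236.00 = 154.00 subject; 8.2% × 154.00 = 12.63
Total withheld: 44.37 + 51.90 + 12.63 = 108.90
Net pay: 865.00 − 108.90 = 756.10

756.10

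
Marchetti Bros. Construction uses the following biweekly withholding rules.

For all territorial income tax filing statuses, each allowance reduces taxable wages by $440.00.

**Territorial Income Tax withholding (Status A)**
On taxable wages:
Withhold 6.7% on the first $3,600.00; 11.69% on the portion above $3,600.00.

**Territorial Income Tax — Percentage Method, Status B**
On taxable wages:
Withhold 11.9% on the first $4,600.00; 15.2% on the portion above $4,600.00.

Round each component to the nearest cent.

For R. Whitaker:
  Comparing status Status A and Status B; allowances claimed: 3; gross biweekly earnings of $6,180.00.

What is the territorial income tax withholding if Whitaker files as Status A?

$388.49

Territorial Income Tax (Status A): taxable = $6,180.00 − 3×$440.00 = $4,860.00
  $241.20 + 11.69% × ($4,860.00 − $3,600.00) = $241.20 + 11.69% × $1,260.00 = $388.49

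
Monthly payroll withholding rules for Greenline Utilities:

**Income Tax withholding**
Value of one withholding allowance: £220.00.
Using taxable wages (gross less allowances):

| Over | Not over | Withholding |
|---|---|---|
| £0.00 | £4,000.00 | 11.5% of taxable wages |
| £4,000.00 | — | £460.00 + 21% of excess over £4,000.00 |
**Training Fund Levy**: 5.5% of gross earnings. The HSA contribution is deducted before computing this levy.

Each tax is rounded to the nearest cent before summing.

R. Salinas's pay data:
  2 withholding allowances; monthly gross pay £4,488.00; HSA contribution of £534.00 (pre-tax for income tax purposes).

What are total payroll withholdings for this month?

Income Tax: taxable = £4,488.00 − £534.00 − 2×£220.00 = £3,514.00
  11.5% × £3,514.00 = £404.11
Training Fund Levy: 5.5% × £3,954.00 = £217.47
Total: £404.11 + £217.47 = £621.58

£621.58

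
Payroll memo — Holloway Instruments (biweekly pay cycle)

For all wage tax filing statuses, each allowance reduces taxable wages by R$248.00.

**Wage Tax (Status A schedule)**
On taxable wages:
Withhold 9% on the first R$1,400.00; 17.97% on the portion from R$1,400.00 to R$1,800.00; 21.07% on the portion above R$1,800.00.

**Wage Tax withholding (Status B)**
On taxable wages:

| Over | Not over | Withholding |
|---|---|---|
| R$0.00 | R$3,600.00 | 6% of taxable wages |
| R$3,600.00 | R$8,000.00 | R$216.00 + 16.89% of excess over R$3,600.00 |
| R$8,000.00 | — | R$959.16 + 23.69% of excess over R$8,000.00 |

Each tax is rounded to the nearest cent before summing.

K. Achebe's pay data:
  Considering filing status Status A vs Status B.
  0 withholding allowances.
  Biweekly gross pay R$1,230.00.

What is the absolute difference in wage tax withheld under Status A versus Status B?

Wage Tax (Status A): taxable = R$1,230.00
  9% × R$1,230.00 = R$110.70
Wage Tax (Status B): taxable = R$1,230.00
  6% × R$1,230.00 = R$73.80
Difference: |R$110.70 − R$73.80| = R$36.90 (higher under Status A)

R$36.90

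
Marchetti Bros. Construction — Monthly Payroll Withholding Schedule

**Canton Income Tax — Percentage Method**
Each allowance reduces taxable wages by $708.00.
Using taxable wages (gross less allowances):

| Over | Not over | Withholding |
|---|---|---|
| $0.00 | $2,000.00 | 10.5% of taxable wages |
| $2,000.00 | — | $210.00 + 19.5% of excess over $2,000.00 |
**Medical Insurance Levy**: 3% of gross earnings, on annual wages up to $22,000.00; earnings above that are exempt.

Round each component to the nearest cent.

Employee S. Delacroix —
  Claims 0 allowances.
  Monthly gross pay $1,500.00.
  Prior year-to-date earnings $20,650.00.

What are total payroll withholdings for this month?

Canton Income Tax: taxable = $1,500.00
  10.5% × $1,500.00 = $157.50
Medical Insurance Levy: cap $22,000.00 − YTD $20,650.00 = $1,350.00 subject; 3% × $1,350.00 = $40.50
Total: $157.50 + $40.50 = $198.00

$198.00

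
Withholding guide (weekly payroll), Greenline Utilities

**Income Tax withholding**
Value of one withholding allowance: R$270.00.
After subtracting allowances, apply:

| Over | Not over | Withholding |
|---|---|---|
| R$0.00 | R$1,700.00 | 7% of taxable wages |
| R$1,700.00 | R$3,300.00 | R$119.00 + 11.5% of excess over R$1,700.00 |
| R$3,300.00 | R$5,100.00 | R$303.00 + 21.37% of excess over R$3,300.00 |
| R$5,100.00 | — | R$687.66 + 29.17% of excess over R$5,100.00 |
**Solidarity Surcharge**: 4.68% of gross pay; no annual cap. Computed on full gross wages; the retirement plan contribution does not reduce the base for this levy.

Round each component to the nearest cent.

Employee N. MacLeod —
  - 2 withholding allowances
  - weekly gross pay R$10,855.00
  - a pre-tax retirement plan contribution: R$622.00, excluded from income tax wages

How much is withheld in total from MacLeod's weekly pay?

R$2,535.45

Income Tax: taxable = R$10,855.00 − R$622.00 − 2×R$270.00 = R$9,693.00
  R$687.66 + 29.17% × (R$9,693.00 − R$5,100.00) = R$687.66 + 29.17% × R$4,593.00 = R$2,027.44
Solidarity Surcharge: 4.68% × R$10,855.00 = R$508.01
Total: R$2,027.44 + R$508.01 = R$2,535.45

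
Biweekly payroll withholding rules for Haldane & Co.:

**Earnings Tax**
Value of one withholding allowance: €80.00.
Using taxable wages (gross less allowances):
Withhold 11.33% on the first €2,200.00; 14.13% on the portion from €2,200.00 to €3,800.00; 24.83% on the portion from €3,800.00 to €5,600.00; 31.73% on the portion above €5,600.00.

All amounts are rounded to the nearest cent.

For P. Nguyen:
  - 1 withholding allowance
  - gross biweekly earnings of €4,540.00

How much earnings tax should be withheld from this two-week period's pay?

€639.22

Earnings Tax: taxable = €4,540.00 − 1×€80.00 = €4,460.00
  €475.34 + 24.83% × (€4,460.00 − €3,800.00) = €475.34 + 24.83% × €660.00 = €639.22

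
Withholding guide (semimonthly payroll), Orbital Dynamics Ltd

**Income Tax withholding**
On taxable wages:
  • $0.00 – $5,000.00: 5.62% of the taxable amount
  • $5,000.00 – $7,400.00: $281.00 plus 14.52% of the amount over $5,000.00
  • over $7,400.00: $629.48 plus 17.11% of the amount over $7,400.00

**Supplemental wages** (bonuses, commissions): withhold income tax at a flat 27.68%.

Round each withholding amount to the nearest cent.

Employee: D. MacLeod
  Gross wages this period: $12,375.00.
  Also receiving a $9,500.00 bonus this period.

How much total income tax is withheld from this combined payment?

$4,110.30

Income Tax: taxable = $12,375.00
  $629.48 + 17.11% × ($12,375.00 − $7,400.00) = $629.48 + 17.11% × $4,975.00 = $1,480.70
Supplemental (27.68% flat on bonus): 27.68% × $9,500.00 = $2,629.60
Total income tax: $1,480.70 + $2,629.60 = $4,110.30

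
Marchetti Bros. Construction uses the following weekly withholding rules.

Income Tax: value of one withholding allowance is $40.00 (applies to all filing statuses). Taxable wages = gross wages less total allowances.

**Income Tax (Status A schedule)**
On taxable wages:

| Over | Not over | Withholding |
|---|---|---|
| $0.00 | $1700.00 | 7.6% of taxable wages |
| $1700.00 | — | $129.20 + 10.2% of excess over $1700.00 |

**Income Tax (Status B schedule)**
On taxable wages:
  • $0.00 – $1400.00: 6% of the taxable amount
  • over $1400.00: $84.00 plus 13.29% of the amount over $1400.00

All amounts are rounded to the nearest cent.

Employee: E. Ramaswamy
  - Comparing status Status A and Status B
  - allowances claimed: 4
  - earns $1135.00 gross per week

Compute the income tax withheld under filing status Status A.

Income Tax (Status A): taxable = $1135.00 − 4×$40.00 = $975.00
  7.6% × $975.00 = $74.10

$74.10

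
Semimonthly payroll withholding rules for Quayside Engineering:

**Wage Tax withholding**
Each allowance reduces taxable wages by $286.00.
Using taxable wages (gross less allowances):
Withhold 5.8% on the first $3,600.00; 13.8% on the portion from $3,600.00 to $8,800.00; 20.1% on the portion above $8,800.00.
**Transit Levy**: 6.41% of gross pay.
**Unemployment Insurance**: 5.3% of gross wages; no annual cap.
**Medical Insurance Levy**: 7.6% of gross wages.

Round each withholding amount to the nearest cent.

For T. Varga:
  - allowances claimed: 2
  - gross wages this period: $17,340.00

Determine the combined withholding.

Wage Tax: taxable = $17,340.00 − 2×$286.00 = $16,768.00
  $926.40 + 20.1% × ($16,768.00 − $8,800.00) = $926.40 + 20.1% × $7,968.00 = $2,527.97
Transit Levy: 6.41% × $17,340.00 = $1,111.49
Unemployment Insurance: 5.3% × $17,340.00 = $919.02
Medical Insurance Levy: 7.6% × $17,340.00 = $1,317.84
Total: $2,527.97 + $1,111.49 + $919.02 + $1,317.84 = $5,876.32

$5,876.32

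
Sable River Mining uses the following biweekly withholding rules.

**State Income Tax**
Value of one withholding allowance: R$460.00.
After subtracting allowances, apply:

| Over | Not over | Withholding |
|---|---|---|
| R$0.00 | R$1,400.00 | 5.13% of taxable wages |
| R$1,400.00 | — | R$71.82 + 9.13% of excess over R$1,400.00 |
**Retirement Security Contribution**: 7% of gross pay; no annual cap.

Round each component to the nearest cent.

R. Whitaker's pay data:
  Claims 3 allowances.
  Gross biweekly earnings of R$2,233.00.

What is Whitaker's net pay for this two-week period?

R$2,032.93

State Income Tax: taxable = R$2,233.00 − 3×R$460.00 = R$853.00
  5.13% × R$853.00 = R$43.76
Retirement Security Contribution: 7% × R$2,233.00 = R$156.31
Total withheld: R$43.76 + R$156.31 = R$200.07
Net pay: R$2,233.00 − R$200.07 = R$2,032.93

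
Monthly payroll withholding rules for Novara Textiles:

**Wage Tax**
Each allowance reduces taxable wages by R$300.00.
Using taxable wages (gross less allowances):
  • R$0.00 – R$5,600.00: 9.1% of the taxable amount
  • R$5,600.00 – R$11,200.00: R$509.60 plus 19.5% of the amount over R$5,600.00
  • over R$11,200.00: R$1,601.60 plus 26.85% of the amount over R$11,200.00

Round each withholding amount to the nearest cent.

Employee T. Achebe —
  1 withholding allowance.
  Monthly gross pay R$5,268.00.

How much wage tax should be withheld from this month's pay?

Wage Tax: taxable = R$5,268.00 − 1×R$300.00 = R$4,968.00
  9.1% × R$4,968.00 = R$452.09

R$452.09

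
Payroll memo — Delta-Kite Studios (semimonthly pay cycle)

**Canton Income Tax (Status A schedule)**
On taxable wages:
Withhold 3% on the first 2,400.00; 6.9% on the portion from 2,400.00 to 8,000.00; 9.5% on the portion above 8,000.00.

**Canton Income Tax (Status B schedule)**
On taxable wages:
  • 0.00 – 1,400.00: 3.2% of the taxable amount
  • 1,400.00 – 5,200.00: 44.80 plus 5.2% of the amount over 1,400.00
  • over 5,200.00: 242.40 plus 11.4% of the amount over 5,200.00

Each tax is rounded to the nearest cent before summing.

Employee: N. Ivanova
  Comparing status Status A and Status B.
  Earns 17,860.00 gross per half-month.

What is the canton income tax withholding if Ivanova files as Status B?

Canton Income Tax (Status B): taxable = 17,860.00
  242.40 + 11.4% × (17,860.00 − 5,200.00) = 242.40 + 11.4% × 12,660.00 = 1,685.64

1,685.64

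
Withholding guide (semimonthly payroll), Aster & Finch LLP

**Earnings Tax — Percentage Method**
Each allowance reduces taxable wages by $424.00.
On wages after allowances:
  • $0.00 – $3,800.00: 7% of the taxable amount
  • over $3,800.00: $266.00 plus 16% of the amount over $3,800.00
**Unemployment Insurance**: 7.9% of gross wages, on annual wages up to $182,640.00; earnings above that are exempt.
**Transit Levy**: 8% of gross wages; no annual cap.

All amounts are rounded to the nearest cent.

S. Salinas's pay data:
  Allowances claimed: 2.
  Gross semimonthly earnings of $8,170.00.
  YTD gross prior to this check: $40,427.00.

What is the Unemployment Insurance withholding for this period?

Unemployment Insurance: 7.9% × $8,170.00 = $645.43

$645.43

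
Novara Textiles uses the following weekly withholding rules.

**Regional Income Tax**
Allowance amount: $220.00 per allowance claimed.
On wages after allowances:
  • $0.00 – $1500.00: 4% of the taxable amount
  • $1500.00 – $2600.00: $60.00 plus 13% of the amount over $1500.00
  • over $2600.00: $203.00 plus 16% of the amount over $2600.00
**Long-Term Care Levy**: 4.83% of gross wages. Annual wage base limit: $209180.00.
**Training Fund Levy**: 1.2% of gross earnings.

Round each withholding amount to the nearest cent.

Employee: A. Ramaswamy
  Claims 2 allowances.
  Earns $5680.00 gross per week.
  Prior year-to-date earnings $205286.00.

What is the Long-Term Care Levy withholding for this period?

Long-Term Care Levy: cap $209180.00 − YTD $205286.00 = $3894.00 subject; 4.83% × $3894.00 = $188.08

$188.08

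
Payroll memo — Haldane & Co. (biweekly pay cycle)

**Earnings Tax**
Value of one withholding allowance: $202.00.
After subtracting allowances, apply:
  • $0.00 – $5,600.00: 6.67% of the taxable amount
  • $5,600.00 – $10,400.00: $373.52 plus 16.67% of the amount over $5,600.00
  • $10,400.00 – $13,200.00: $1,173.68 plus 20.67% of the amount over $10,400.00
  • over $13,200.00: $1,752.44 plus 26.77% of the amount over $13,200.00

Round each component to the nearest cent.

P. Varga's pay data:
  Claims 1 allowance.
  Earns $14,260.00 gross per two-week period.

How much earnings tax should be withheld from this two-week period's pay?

$1,982.13

Earnings Tax: taxable = $14,260.00 − 1×$202.00 = $14,058.00
  $1,752.44 + 26.77% × ($14,058.00 − $13,200.00) = $1,752.44 + 26.77% × $858.00 = $1,982.13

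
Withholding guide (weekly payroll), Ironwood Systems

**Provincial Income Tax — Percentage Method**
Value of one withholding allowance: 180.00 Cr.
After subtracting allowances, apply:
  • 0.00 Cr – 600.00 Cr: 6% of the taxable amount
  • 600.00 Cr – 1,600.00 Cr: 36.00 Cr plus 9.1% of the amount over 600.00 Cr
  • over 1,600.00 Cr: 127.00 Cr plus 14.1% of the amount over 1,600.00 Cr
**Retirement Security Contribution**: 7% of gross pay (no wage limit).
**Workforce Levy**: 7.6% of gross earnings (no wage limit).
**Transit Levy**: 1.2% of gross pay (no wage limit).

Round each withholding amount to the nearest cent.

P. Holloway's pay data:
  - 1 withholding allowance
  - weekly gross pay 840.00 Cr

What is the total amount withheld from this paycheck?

Provincial Income Tax: taxable = 840.00 Cr − 1×180.00 Cr = 660.00 Cr
  36.00 Cr + 9.1% × (660.00 Cr − 600.00 Cr) = 36.00 Cr + 9.1% × 60.00 Cr = 41.46 Cr
Retirement Security Contribution: 7% × 840.00 Cr = 58.80 Cr
Workforce Levy: 7.6% × 840.00 Cr = 63.84 Cr
Transit Levy: 1.2% × 840.00 Cr = 10.08 Cr
Total: 41.46 Cr + 58.80 Cr + 63.84 Cr + 10.08 Cr = 174.18 Cr

174.18 Cr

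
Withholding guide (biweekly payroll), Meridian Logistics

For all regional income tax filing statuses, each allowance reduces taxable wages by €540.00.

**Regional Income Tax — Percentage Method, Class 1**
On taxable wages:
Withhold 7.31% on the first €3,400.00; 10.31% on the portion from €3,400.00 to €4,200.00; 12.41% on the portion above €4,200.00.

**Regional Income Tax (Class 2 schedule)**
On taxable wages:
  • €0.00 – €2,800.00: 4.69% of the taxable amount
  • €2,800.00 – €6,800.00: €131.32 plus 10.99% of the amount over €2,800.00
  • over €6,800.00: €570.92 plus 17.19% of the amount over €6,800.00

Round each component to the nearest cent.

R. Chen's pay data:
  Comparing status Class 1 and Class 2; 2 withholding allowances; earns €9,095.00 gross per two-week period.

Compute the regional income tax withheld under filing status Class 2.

Regional Income Tax (Class 2): taxable = €9,095.00 − 2×€540.00 = €8,015.00
  €570.92 + 17.19% × (€8,015.00 − €6,800.00) = €570.92 + 17.19% × €1,215.00 = €779.78

€779.78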